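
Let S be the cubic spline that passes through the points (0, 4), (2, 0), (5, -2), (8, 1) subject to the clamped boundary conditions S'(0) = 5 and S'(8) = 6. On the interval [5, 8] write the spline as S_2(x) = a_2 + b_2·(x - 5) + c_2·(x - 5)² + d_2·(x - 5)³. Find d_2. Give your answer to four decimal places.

0.4064

Let M_i = S''(x_i). Step sizes h_i = 2, 3, 3; slopes of the chords Δ_i = (y_(i+1) - y_i)/h_i = -2, -2/3, 1.
  2·M_0 + 10·M_1 + 3·M_2 = 6(Δ_1 - Δ_0) = 8
  3·M_1 + 12·M_2 + 3·M_3 = 6(Δ_2 - Δ_1) = 10
Clamped end conditions give two more equations: 2h_0·M_0 + h_0·M_1 = 6(Δ_0 - S'(0)) = -42 and h_2·M_2 + 2h_2·M_3 = 6(S'(8) - Δ_2) = 30.
Solving: M_0 = -235/19, M_1 = 71/19, M_2 = -88/57, M_3 = 329/57.
On [5, 8], with S_2(x) = a_2 + b_2·(x - 5) + c_2·(x - 5)² + d_2·(x - 5)³: c_2 = M_2/2 = -44/57, d_2 = (M_3 - M_2)/(6h_2) = 139/342, b_2 = Δ_2 - h_2(2M_2 + M_3)/6 = -13/38.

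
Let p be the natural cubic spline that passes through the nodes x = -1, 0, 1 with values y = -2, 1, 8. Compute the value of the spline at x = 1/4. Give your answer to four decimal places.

Put M_i = p'' at the i-th knot. Here h = (1, 1) and Δ = (3, 7), so the interior equations h_(i-1)·M_(i-1) + 2(h_(i-1)+h_i)·M_i + h_i·M_(i+1) = 6(Δ_i − Δ_(i-1)) read
  1·M_0 + 4·M_1 + 1·M_2 = 6(Δ_1 - Δ_0) = 24
Natural end conditions: M_0 = M_2 = 0.
Solving the tridiagonal system: M_0 = 0, M_1 = 6, M_2 = 0.
On [0, 1], p(x) = 1 + 5·x + 3·x² - 1·x³.
With x = 1/4: p(1/4) = 155/64.

2.4219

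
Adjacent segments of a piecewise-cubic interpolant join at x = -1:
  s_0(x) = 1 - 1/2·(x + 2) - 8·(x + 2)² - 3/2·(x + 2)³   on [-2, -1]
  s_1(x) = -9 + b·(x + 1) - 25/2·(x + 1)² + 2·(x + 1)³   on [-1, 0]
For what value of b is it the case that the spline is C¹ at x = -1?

s_0'(x) = -1/2 - 16·(x + 2) - 9/2·(x + 2)², so s_0'(-1) = -21. On the right, s_1'(-1) = b, so b = -21.

-21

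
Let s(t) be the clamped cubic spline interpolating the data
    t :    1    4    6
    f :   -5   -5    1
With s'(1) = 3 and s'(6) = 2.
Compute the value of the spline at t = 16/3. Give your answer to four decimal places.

-0.9259

Let σ_i = s''(x_i). Step sizes h_i = 3, 2; slopes of the chords Δ_i = (y_(i+1) - y_i)/h_i = 0, 3.
  3·σ_0 + 10·σ_1 + 2·σ_2 = 6(Δ_1 - Δ_0) = 18
Clamped end conditions give two more equations: 2h_0·σ_0 + h_0·σ_1 = 6(Δ_0 - s'(1)) = -18 and h_1·σ_1 + 2h_1·σ_2 = 6(s'(6) - Δ_1) = -6.
Solving: σ_0 = -5, σ_1 = 4, σ_2 = -7/2.
On [4, 6], s(t) = -5 + 3/2·(t - 4) + 2·(t - 4)² - 5/8·(t - 4)³.
With (t - 4) = 4/3: s(16/3) = -25/27.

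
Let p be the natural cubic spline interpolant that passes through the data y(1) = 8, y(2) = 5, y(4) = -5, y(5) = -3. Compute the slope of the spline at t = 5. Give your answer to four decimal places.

3.4375

Let m_i = p''(x_i). Step sizes h_i = 1, 2, 1; slopes of the chords Δ_i = (y_(i+1) - y_i)/h_i = -3, -5, 2.
  1·m_0 + 6·m_1 + 2·m_2 = 6(Δ_1 - Δ_0) = -12
  2·m_1 + 6·m_2 + 1·m_3 = 6(Δ_2 - Δ_1) = 42
Natural end conditions: m_0 = m_3 = 0.
Solving: m_0 = 0, m_1 = -39/8, m_2 = 69/8, m_3 = 0.
On [4, 5], p'(t) = b_2 + 2c_2·(t - 4) + 3d_2·(t - 4)² with b_2 = Δ_2 - h_2(2m_2 + m_3)/6 = -7/8, c_2 = m_2/2 = 69/16, d_2 = (m_3 - m_2)/(6h_2) = -23/16. So p'(5) = 55/16.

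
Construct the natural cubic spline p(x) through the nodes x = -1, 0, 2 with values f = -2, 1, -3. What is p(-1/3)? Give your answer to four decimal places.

0.3086

With m_i denoting the second derivative at x_i, h_i = 1, 2, and Δ_i = (y_(i+1) − y_i)/h_i = 3, -2:
  1·m_0 + 6·m_1 + 2·m_2 = 6(Δ_1 - Δ_0) = -30
Natural end conditions: m_0 = m_2 = 0.
Solving the tridiagonal system: m_0 = 0, m_1 = -5, m_2 = 0.
On [-1, 0], p(x) = -2 + 23/6·(x + 1) + 0·(x + 1)² - 5/6·(x + 1)³.
With (x + 1) = 2/3: p(-1/3) = 25/81.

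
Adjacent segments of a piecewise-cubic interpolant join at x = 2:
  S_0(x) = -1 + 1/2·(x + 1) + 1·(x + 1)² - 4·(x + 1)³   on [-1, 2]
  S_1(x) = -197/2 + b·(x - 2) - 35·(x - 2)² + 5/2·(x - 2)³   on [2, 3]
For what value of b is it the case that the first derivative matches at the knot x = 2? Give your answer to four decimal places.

S_0'(x) = 1/2 + 2·(x + 1) - 12·(x + 1)², so S_0'(2) = -203/2. On the right, S_1'(2) = b, so b = -203/2.

-101.5000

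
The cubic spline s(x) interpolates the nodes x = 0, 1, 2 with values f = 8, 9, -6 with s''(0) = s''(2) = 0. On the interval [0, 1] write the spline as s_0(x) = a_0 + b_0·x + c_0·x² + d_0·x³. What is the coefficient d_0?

With m_i denoting the second derivative at x_i, h_i = 1, 1, and Δ_i = (y_(i+1) − y_i)/h_i = 1, -15:
  1·m_0 + 4·m_1 + 1·m_2 = 6(Δ_1 - Δ_0) = -96
Natural end conditions: m_0 = m_2 = 0.
Forward elimination and back-substitution give m_0 = 0, m_1 = -24, m_2 = 0.
On [0, 1], with s_0(x) = a_0 + b_0·x + c_0·x² + d_0·x³: c_0 = m_0/2 = 0, d_0 = (m_1 - m_0)/(6h_0) = -4, b_0 = Δ_0 - h_0(2m_0 + m_1)/6 = 5.

-4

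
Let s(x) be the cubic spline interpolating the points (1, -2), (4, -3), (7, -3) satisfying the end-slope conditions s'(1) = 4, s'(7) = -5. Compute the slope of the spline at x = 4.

0

Let σ_i = s''(x_i). Step sizes h_i = 3, 3; slopes of the chords Δ_i = (y_(i+1) - y_i)/h_i = -1/3, 0.
  3·σ_0 + 12·σ_1 + 3·σ_2 = 6(Δ_1 - Δ_0) = 2
Clamped end conditions give two more equations: 2h_0·σ_0 + h_0·σ_1 = 6(Δ_0 - s'(1)) = -26 and h_1·σ_1 + 2h_1·σ_2 = 6(s'(7) - Δ_1) = -30.
Solving the tridiagonal system: σ_0 = -6, σ_1 = 10/3, σ_2 = -20/3.
On [4, 7], s'(x) = b_1 + 2c_1·(x - 4) + 3d_1·(x - 4)² with b_1 = Δ_1 - h_1(2σ_1 + σ_2)/6 = 0, c_1 = σ_1/2 = 5/3, d_1 = (σ_2 - σ_1)/(6h_1) = -5/9. So s'(4) = 0.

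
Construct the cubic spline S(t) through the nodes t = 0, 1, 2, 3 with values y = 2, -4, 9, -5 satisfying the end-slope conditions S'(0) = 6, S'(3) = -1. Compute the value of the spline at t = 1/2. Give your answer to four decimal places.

-0.7667

Let σ_i = S''(x_i). Step sizes h_i = 1, 1, 1; slopes of the chords Δ_i = (y_(i+1) - y_i)/h_i = -6, 13, -14.
  1·σ_0 + 4·σ_1 + 1·σ_2 = 6(Δ_1 - Δ_0) = 114
  1·σ_1 + 4·σ_2 + 1·σ_3 = 6(Δ_2 - Δ_1) = -162
Clamped end conditions give two more equations: 2h_0·σ_0 + h_0·σ_1 = 6(Δ_0 - S'(0)) = -72 and h_2·σ_2 + 2h_2·σ_3 = 6(S'(3) - Δ_2) = 78.
Forward elimination and back-substitution give σ_0 = -1024/15, σ_1 = 968/15, σ_2 = -1138/15, σ_3 = 1154/15.
On [0, 1], S(t) = 2 + 6·t - 512/15·t² + 332/15·t³.
With t = 1/2: S(1/2) = -23/30.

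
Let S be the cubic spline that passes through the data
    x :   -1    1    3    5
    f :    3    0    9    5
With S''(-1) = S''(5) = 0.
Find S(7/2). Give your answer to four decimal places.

With M_i denoting the second derivative at x_i, h_i = 2, 2, 2, and Δ_i = (y_(i+1) − y_i)/h_i = -3/2, 9/2, -2:
  2·M_0 + 8·M_1 + 2·M_2 = 6(Δ_1 - Δ_0) = 36
  2·M_1 + 8·M_2 + 2·M_3 = 6(Δ_2 - Δ_1) = -39
Natural end conditions: M_0 = M_3 = 0.
Solving: M_0 = 0, M_1 = 61/10, M_2 = -32/5, M_3 = 0.
On [3, 5], S(x) = 9 + 34/15·(x - 3) - 16/5·(x - 3)² + 8/15·(x - 3)³.
With (x - 3) = 1/2: S(7/2) = 47/5.

9.4000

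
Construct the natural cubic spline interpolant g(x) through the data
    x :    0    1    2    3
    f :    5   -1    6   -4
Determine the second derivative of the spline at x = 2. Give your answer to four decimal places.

-32.4000

Put M_i = g'' at the i-th knot. Here h = (1, 1, 1) and Δ = (-6, 7, -10), so the interior equations h_(i-1)·M_(i-1) + 2(h_(i-1)+h_i)·M_i + h_i·M_(i+1) = 6(Δ_i − Δ_(i-1)) read
  1·M_0 + 4·M_1 + 1·M_2 = 6(Δ_1 - Δ_0) = 78
  1·M_1 + 4·M_2 + 1·M_3 = 6(Δ_2 - Δ_1) = -102
Natural end conditions: M_0 = M_3 = 0.
Solving the tridiagonal system: M_0 = 0, M_1 = 138/5, M_2 = -162/5, M_3 = 0.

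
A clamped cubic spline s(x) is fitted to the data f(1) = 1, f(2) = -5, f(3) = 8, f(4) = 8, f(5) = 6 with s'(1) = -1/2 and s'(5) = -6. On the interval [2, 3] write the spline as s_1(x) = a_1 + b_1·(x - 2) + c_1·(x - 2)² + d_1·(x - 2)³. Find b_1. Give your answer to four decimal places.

2.9732

Write m_i for s''(x_i). With h_i = 1, 1, 1, 1 and divided differences Δ_i = -6, 13, 0, -2, the continuity of s' gives the tridiagonal system
  1·m_0 + 4·m_1 + 1·m_2 = 6(Δ_1 - Δ_0) = 114
  1·m_1 + 4·m_2 + 1·m_3 = 6(Δ_2 - Δ_1) = -78
  1·m_2 + 4·m_3 + 1·m_4 = 6(Δ_3 - Δ_2) = -12
Clamped end conditions give two more equations: 2h_0·m_0 + h_0·m_1 = 6(Δ_0 - s'(1)) = -33 and h_3·m_3 + 2h_3·m_4 = 6(s'(5) - Δ_3) = -24.
Solving: m_0 = -2237/56, m_1 = 1313/28, m_2 = -269/8, m_3 = 269/28, m_4 = -941/56.
On [2, 3], with s_1(x) = a_1 + b_1·(x - 2) + c_1·(x - 2)² + d_1·(x - 2)³: c_1 = m_1/2 = 1313/56, d_1 = (m_2 - m_1)/(6h_1) = -1503/112, b_1 = Δ_1 - h_1(2m_1 + m_2)/6 = 333/112.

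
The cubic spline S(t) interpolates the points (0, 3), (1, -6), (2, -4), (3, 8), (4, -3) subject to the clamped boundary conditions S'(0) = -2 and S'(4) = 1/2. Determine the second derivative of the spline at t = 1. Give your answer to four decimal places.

17.8214

Let m_i = S''(x_i). Step sizes h_i = 1, 1, 1, 1; slopes of the chords Δ_i = (y_(i+1) - y_i)/h_i = -9, 2, 12, -11.
  1·m_0 + 4·m_1 + 1·m_2 = 6(Δ_1 - Δ_0) = 66
  1·m_1 + 4·m_2 + 1·m_3 = 6(Δ_2 - Δ_1) = 60
  1·m_2 + 4·m_3 + 1·m_4 = 6(Δ_3 - Δ_2) = -138
Clamped end conditions give two more equations: 2h_0·m_0 + h_0·m_1 = 6(Δ_0 - S'(0)) = -42 and h_3·m_3 + 2h_3·m_4 = 6(S'(4) - Δ_3) = 69.
Forward elimination and back-substitution give m_0 = -1675/56, m_1 = 499/28, m_2 = 197/8, m_3 = -1577/28, m_4 = 3509/56.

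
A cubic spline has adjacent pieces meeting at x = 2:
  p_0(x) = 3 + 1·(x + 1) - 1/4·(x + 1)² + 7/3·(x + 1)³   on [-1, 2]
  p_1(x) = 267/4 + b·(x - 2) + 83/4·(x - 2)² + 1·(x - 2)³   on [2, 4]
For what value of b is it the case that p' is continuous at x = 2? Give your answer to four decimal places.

62.5000

p_0'(x) = 1 - 1/2·(x + 1) + 7·(x + 1)², so p_0'(2) = 125/2. On the right, p_1'(2) = b, so b = 125/2.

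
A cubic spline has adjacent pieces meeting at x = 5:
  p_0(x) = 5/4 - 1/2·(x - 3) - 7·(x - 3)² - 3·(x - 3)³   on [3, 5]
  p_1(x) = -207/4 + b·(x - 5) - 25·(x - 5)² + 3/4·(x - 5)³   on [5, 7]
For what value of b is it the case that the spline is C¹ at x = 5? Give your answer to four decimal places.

-64.5000

p_0'(x) = -1/2 - 14·(x - 3) - 9·(x - 3)², so p_0'(5) = -129/2. On the right, p_1'(5) = b, so b = -129/2.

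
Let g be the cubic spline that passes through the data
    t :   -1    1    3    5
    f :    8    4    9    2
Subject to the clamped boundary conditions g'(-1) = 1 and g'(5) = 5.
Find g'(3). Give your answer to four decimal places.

-2.1667

Let M_i = g''(x_i). Step sizes h_i = 2, 2, 2; slopes of the chords Δ_i = (y_(i+1) - y_i)/h_i = -2, 5/2, -7/2.
  2·M_0 + 8·M_1 + 2·M_2 = 6(Δ_1 - Δ_0) = 27
  2·M_1 + 8·M_2 + 2·M_3 = 6(Δ_2 - Δ_1) = -36
Clamped end conditions give two more equations: 2h_0·M_0 + h_0·M_1 = 6(Δ_0 - g'(-1)) = -18 and h_2·M_2 + 2h_2·M_3 = 6(g'(5) - Δ_2) = 51.
Solving the tridiagonal system: M_0 = -26/3, M_1 = 25/3, M_2 = -67/6, M_3 = 55/3.
On [3, 5], g'(t) = b_2 + 2c_2·(t - 3) + 3d_2·(t - 3)² with b_2 = Δ_2 - h_2(2M_2 + M_3)/6 = -13/6, c_2 = M_2/2 = -67/12, d_2 = (M_3 - M_2)/(6h_2) = 59/24. So g'(3) = -13/6.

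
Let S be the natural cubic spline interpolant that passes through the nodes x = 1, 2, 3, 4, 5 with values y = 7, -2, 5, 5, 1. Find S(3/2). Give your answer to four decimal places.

Let M_i = S''(x_i). Step sizes h_i = 1, 1, 1, 1; slopes of the chords Δ_i = (y_(i+1) - y_i)/h_i = -9, 7, 0, -4.
  1·M_0 + 4·M_1 + 1·M_2 = 6(Δ_1 - Δ_0) = 96
  1·M_1 + 4·M_2 + 1·M_3 = 6(Δ_2 - Δ_1) = -42
  1·M_2 + 4·M_3 + 1·M_4 = 6(Δ_3 - Δ_2) = -24
Natural end conditions: M_0 = M_4 = 0.
Solving the tridiagonal system: M_0 = 0, M_1 = 198/7, M_2 = -120/7, M_3 = -12/7, M_4 = 0.
On [1, 2], S(x) = 7 - 96/7·(x - 1) + 0·(x - 1)² + 33/7·(x - 1)³.
With (x - 1) = 1/2: S(3/2) = 41/56.

0.7321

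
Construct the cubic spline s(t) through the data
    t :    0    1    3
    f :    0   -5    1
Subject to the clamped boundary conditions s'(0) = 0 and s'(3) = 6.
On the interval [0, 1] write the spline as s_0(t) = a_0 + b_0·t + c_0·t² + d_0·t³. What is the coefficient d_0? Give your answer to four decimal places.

5.5000

Let σ_i = s''(x_i). Step sizes h_i = 1, 2; slopes of the chords Δ_i = (y_(i+1) - y_i)/h_i = -5, 3.
  1·σ_0 + 6·σ_1 + 2·σ_2 = 6(Δ_1 - Δ_0) = 48
Clamped end conditions give two more equations: 2h_0·σ_0 + h_0·σ_1 = 6(Δ_0 - s'(0)) = -30 and h_1·σ_1 + 2h_1·σ_2 = 6(s'(3) - Δ_1) = 18.
Solving the tridiagonal system: σ_0 = -21, σ_1 = 12, σ_2 = -3/2.
On [0, 1], with s_0(t) = a_0 + b_0·t + c_0·t² + d_0·t³: c_0 = σ_0/2 = -21/2, d_0 = (σ_1 - σ_0)/(6h_0) = 11/2, b_0 = Δ_0 - h_0(2σ_0 + σ_1)/6 = 0.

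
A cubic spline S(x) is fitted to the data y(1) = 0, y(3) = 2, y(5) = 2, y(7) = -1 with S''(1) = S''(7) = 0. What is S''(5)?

-1

Write M_i for S''(x_i). With h_i = 2, 2, 2 and divided differences Δ_i = 1, 0, -3/2, the continuity of S' gives the tridiagonal system
  2·M_0 + 8·M_1 + 2·M_2 = 6(Δ_1 - Δ_0) = -6
  2·M_1 + 8·M_2 + 2·M_3 = 6(Δ_2 - Δ_1) = -9
Natural end conditions: M_0 = M_3 = 0.
Solving the tridiagonal system: M_0 = 0, M_1 = -1/2, M_2 = -1, M_3 = 0.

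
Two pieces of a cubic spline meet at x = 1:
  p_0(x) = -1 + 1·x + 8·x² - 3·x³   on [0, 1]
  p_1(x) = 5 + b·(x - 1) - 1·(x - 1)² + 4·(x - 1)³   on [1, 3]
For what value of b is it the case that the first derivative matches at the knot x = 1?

p_0'(x) = 1 + 16·x - 9·x², so p_0'(1) = 8. On the right, p_1'(1) = b, so b = 8.

8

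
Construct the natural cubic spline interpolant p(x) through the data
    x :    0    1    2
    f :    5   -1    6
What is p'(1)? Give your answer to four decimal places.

0.5000

Put m_i = p'' at the i-th knot. Here h = (1, 1) and Δ = (-6, 7), so the interior equations h_(i-1)·m_(i-1) + 2(h_(i-1)+h_i)·m_i + h_i·m_(i+1) = 6(Δ_i − Δ_(i-1)) read
  1·m_0 + 4·m_1 + 1·m_2 = 6(Δ_1 - Δ_0) = 78
Natural end conditions: m_0 = m_2 = 0.
Solving: m_0 = 0, m_1 = 39/2, m_2 = 0.
On [1, 2], p'(x) = b_1 + 2c_1·(x - 1) + 3d_1·(x - 1)² with b_1 = Δ_1 - h_1(2m_1 + m_2)/6 = 1/2, c_1 = m_1/2 = 39/4, d_1 = (m_2 - m_1)/(6h_1) = -13/4. So p'(1) = 1/2.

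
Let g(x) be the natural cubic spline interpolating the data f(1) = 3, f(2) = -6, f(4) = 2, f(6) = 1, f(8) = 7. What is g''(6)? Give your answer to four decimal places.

4.7561

Let σ_i = g''(x_i). Step sizes h_i = 1, 2, 2, 2; slopes of the chords Δ_i = (y_(i+1) - y_i)/h_i = -9, 4, -1/2, 3.
  1·σ_0 + 6·σ_1 + 2·σ_2 = 6(Δ_1 - Δ_0) = 78
  2·σ_1 + 8·σ_2 + 2·σ_3 = 6(Δ_2 - Δ_1) = -27
  2·σ_2 + 8·σ_3 + 2·σ_4 = 6(Δ_3 - Δ_2) = 21
Natural end conditions: σ_0 = σ_4 = 0.
Solving the tridiagonal system: σ_0 = 0, σ_1 = 1299/82, σ_2 = -699/82, σ_3 = 195/41, σ_4 = 0.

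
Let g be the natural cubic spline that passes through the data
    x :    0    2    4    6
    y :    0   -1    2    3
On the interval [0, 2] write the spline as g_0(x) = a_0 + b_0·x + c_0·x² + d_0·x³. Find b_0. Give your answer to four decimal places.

-1.1000

Put σ_i = g'' at the i-th knot. Here h = (2, 2, 2) and Δ = (-1/2, 3/2, 1/2), so the interior equations h_(i-1)·σ_(i-1) + 2(h_(i-1)+h_i)·σ_i + h_i·σ_(i+1) = 6(Δ_i − Δ_(i-1)) read
  2·σ_0 + 8·σ_1 + 2·σ_2 = 6(Δ_1 - Δ_0) = 12
  2·σ_1 + 8·σ_2 + 2·σ_3 = 6(Δ_2 - Δ_1) = -6
Natural end conditions: σ_0 = σ_3 = 0.
Solving: σ_0 = 0, σ_1 = 9/5, σ_2 = -6/5, σ_3 = 0.
On [0, 2], with g_0(x) = a_0 + b_0·x + c_0·x² + d_0·x³: c_0 = σ_0/2 = 0, d_0 = (σ_1 - σ_0)/(6h_0) = 3/20, b_0 = Δ_0 - h_0(2σ_0 + σ_1)/6 = -11/10.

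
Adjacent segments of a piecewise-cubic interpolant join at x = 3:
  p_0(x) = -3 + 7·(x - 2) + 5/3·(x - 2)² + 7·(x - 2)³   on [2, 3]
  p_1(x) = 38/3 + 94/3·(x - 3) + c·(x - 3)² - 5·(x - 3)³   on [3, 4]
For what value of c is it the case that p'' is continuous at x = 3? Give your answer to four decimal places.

p_0''(x) = 10/3 + 42·(x - 2), so p_0''(3) = 136/3. On the right, p_1''(3) = 2c, so c = 68/3.

22.6667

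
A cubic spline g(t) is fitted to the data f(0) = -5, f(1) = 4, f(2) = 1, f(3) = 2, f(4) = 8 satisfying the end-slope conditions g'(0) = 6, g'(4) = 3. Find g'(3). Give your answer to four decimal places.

5.4643

Put m_i = g'' at the i-th knot. Here h = (1, 1, 1, 1) and Δ = (9, -3, 1, 6), so the interior equations h_(i-1)·m_(i-1) + 2(h_(i-1)+h_i)·m_i + h_i·m_(i+1) = 6(Δ_i − Δ_(i-1)) read
  1·m_0 + 4·m_1 + 1·m_2 = 6(Δ_1 - Δ_0) = -72
  1·m_1 + 4·m_2 + 1·m_3 = 6(Δ_2 - Δ_1) = 24
  1·m_2 + 4·m_3 + 1·m_4 = 6(Δ_3 - Δ_2) = 30
Clamped end conditions give two more equations: 2h_0·m_0 + h_0·m_1 = 6(Δ_0 - g'(0)) = 18 and h_3·m_3 + 2h_3·m_4 = 6(g'(4) - Δ_3) = -18.
Solving: m_0 = 309/14, m_1 = -183/7, m_2 = 21/2, m_3 = 57/7, m_4 = -183/14.
On [3, 4], g'(t) = b_3 + 2c_3·(t - 3) + 3d_3·(t - 3)² with b_3 = Δ_3 - h_3(2m_3 + m_4)/6 = 153/28, c_3 = m_3/2 = 57/14, d_3 = (m_4 - m_3)/(6h_3) = -99/28. So g'(3) = 153/28.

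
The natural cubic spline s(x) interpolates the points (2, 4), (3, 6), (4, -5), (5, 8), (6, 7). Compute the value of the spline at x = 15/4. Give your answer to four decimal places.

Write m_i for s''(x_i). With h_i = 1, 1, 1, 1 and divided differences Δ_i = 2, -11, 13, -1, the continuity of s' gives the tridiagonal system
  1·m_0 + 4·m_1 + 1·m_2 = 6(Δ_1 - Δ_0) = -78
  1·m_1 + 4·m_2 + 1·m_3 = 6(Δ_2 - Δ_1) = 144
  1·m_2 + 4·m_3 + 1·m_4 = 6(Δ_3 - Δ_2) = -84
Natural end conditions: m_0 = m_4 = 0.
Forward elimination and back-substitution give m_0 = 0, m_1 = -915/28, m_2 = 369/7, m_3 = -957/28, m_4 = 0.
On [3, 4], s(x) = 6 - 249/28·(x - 3) - 915/56·(x - 3)² + 797/56·(x - 3)³.
With (x - 3) = 3/4: s(15/4) = -13821/3584.

-3.8563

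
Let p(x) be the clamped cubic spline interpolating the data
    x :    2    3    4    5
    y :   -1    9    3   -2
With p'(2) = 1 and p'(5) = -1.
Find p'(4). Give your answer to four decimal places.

Put m_i = p'' at the i-th knot. Here h = (1, 1, 1) and Δ = (10, -6, -5), so the interior equations h_(i-1)·m_(i-1) + 2(h_(i-1)+h_i)·m_i + h_i·m_(i+1) = 6(Δ_i − Δ_(i-1)) read
  1·m_0 + 4·m_1 + 1·m_2 = 6(Δ_1 - Δ_0) = -96
  1·m_1 + 4·m_2 + 1·m_3 = 6(Δ_2 - Δ_1) = 6
Clamped end conditions give two more equations: 2h_0·m_0 + h_0·m_1 = 6(Δ_0 - p'(2)) = 54 and h_2·m_2 + 2h_2·m_3 = 6(p'(5) - Δ_2) = 24.
Solving: m_0 = 688/15, m_1 = -566/15, m_2 = 136/15, m_3 = 112/15.
On [4, 5], p'(x) = b_2 + 2c_2·(x - 4) + 3d_2·(x - 4)² with b_2 = Δ_2 - h_2(2m_2 + m_3)/6 = -139/15, c_2 = m_2/2 = 68/15, d_2 = (m_3 - m_2)/(6h_2) = -4/15. So p'(4) = -139/15.

-9.2667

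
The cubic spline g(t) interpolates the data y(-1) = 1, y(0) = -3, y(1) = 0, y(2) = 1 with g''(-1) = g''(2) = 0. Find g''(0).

With m_i denoting the second derivative at x_i, h_i = 1, 1, 1, and Δ_i = (y_(i+1) − y_i)/h_i = -4, 3, 1:
  1·m_0 + 4·m_1 + 1·m_2 = 6(Δ_1 - Δ_0) = 42
  1·m_1 + 4·m_2 + 1·m_3 = 6(Δ_2 - Δ_1) = -12
Natural end conditions: m_0 = m_3 = 0.
Forward elimination and back-substitution give m_0 = 0, m_1 = 12, m_2 = -6, m_3 = 0.

12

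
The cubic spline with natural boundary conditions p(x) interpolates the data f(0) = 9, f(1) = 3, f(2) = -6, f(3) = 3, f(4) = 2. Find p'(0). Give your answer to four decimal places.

Let m_i = p''(x_i). Step sizes h_i = 1, 1, 1, 1; slopes of the chords Δ_i = (y_(i+1) - y_i)/h_i = -6, -9, 9, -1.
  1·m_0 + 4·m_1 + 1·m_2 = 6(Δ_1 - Δ_0) = -18
  1·m_1 + 4·m_2 + 1·m_3 = 6(Δ_2 - Δ_1) = 108
  1·m_2 + 4·m_3 + 1·m_4 = 6(Δ_3 - Δ_2) = -60
Natural end conditions: m_0 = m_4 = 0.
Forward elimination and back-substitution give m_0 = 0, m_1 = -381/28, m_2 = 255/7, m_3 = -675/28, m_4 = 0.
On [0, 1], p'(x) = b_0 + 2c_0·x + 3d_0·x² with b_0 = Δ_0 - h_0(2m_0 + m_1)/6 = -209/56, c_0 = m_0/2 = 0, d_0 = (m_1 - m_0)/(6h_0) = -127/56. So p'(0) = -209/56.

-3.7321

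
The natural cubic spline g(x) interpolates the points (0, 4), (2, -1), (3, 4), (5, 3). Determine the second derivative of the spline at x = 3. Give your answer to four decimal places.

Let σ_i = g''(x_i). Step sizes h_i = 2, 1, 2; slopes of the chords Δ_i = (y_(i+1) - y_i)/h_i = -5/2, 5, -1/2.
  2·σ_0 + 6·σ_1 + 1·σ_2 = 6(Δ_1 - Δ_0) = 45
  1·σ_1 + 6·σ_2 + 2·σ_3 = 6(Δ_2 - Δ_1) = -33
Natural end conditions: σ_0 = σ_3 = 0.
Solving the tridiagonal system: σ_0 = 0, σ_1 = 303/35, σ_2 = -243/35, σ_3 = 0.

-6.9429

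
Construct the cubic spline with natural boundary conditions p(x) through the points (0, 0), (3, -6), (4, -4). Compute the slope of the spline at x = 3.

Let M_i = p''(x_i). Step sizes h_i = 3, 1; slopes of the chords Δ_i = (y_(i+1) - y_i)/h_i = -2, 2.
  3·M_0 + 8·M_1 + 1·M_2 = 6(Δ_1 - Δ_0) = 24
Natural end conditions: M_0 = M_2 = 0.
Solving: M_0 = 0, M_1 = 3, M_2 = 0.
On [3, 4], p'(x) = b_1 + 2c_1·(x - 3) + 3d_1·(x - 3)² with b_1 = Δ_1 - h_1(2M_1 + M_2)/6 = 1, c_1 = M_1/2 = 3/2, d_1 = (M_2 - M_1)/(6h_1) = -1/2. So p'(3) = 1.

1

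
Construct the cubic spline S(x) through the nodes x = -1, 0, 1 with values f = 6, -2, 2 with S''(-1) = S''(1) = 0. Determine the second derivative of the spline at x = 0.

18

Write m_i for S''(x_i). With h_i = 1, 1 and divided differences Δ_i = -8, 4, the continuity of S' gives the tridiagonal system
  1·m_0 + 4·m_1 + 1·m_2 = 6(Δ_1 - Δ_0) = 72
Natural end conditions: m_0 = m_2 = 0.
Forward elimination and back-substitution give m_0 = 0, m_1 = 18, m_2 = 0.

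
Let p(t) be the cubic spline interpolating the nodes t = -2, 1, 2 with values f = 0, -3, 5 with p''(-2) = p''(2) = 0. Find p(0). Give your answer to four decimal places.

-5.7500

With M_i denoting the second derivative at x_i, h_i = 3, 1, and Δ_i = (y_(i+1) − y_i)/h_i = -1, 8:
  3·M_0 + 8·M_1 + 1·M_2 = 6(Δ_1 - Δ_0) = 54
Natural end conditions: M_0 = M_2 = 0.
Forward elimination and back-substitution give M_0 = 0, M_1 = 27/4, M_2 = 0.
On [-2, 1], p(t) = 0 - 35/8·(t + 2) + 0·(t + 2)² + 3/8·(t + 2)³.
With (t + 2) = 2: p(0) = -23/4.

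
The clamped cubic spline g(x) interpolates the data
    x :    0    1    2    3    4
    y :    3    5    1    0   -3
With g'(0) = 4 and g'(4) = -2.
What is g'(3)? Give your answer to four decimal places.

Write σ_i for g''(x_i). With h_i = 1, 1, 1, 1 and divided differences Δ_i = 2, -4, -1, -3, the continuity of g' gives the tridiagonal system
  1·σ_0 + 4·σ_1 + 1·σ_2 = 6(Δ_1 - Δ_0) = -36
  1·σ_1 + 4·σ_2 + 1·σ_3 = 6(Δ_2 - Δ_1) = 18
  1·σ_2 + 4·σ_3 + 1·σ_4 = 6(Δ_3 - Δ_2) = -12
Clamped end conditions give two more equations: 2h_0·σ_0 + h_0·σ_1 = 6(Δ_0 - g'(0)) = -12 and h_3·σ_3 + 2h_3·σ_4 = 6(g'(4) - Δ_3) = 6.
Solving the tridiagonal system: σ_0 = -3/7, σ_1 = -78/7, σ_2 = 9, σ_3 = -48/7, σ_4 = 45/7.
On [3, 4], g'(x) = b_3 + 2c_3·(x - 3) + 3d_3·(x - 3)² with b_3 = Δ_3 - h_3(2σ_3 + σ_4)/6 = -25/14, c_3 = σ_3/2 = -24/7, d_3 = (σ_4 - σ_3)/(6h_3) = 31/14. So g'(3) = -25/14.

-1.7857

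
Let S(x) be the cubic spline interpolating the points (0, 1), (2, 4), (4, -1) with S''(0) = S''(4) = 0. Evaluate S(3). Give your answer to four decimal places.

2.2500

Put M_i = S'' at the i-th knot. Here h = (2, 2) and Δ = (3/2, -5/2), so the interior equations h_(i-1)·M_(i-1) + 2(h_(i-1)+h_i)·M_i + h_i·M_(i+1) = 6(Δ_i − Δ_(i-1)) read
  2·M_0 + 8·M_1 + 2·M_2 = 6(Δ_1 - Δ_0) = -24
Natural end conditions: M_0 = M_2 = 0.
Hence M_0 = 0, M_1 = -3, M_2 = 0.
On [2, 4], S(x) = 4 - 1/2·(x - 2) - 3/2·(x - 2)² + 1/4·(x - 2)³.
With (x - 2) = 1: S(3) = 9/4.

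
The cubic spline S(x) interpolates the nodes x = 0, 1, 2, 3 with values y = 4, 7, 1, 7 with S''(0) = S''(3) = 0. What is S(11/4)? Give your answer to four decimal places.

With M_i denoting the second derivative at x_i, h_i = 1, 1, 1, and Δ_i = (y_(i+1) − y_i)/h_i = 3, -6, 6:
  1·M_0 + 4·M_1 + 1·M_2 = 6(Δ_1 - Δ_0) = -54
  1·M_1 + 4·M_2 + 1·M_3 = 6(Δ_2 - Δ_1) = 72
Natural end conditions: M_0 = M_3 = 0.
Solving: M_0 = 0, M_1 = -96/5, M_2 = 114/5, M_3 = 0.
On [2, 3], S(x) = 1 - 8/5·(x - 2) + 57/5·(x - 2)² - 19/5·(x - 2)³.
With (x - 2) = 3/4: S(11/4) = 295/64.

4.6094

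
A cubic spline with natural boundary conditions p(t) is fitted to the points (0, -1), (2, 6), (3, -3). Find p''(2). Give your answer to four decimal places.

With M_i denoting the second derivative at x_i, h_i = 2, 1, and Δ_i = (y_(i+1) − y_i)/h_i = 7/2, -9:
  2·M_0 + 6·M_1 + 1·M_2 = 6(Δ_1 - Δ_0) = -75
Natural end conditions: M_0 = M_2 = 0.
Forward elimination and back-substitution give M_0 = 0, M_1 = -25/2, M_2 = 0.

-12.5000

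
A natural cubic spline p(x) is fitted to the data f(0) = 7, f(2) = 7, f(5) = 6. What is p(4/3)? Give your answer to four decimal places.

7.0494

Write M_i for p''(x_i). With h_i = 2, 3 and divided differences Δ_i = 0, -1/3, the continuity of p' gives the tridiagonal system
  2·M_0 + 10·M_1 + 3·M_2 = 6(Δ_1 - Δ_0) = -2
Natural end conditions: M_0 = M_2 = 0.
Forward elimination and back-substitution give M_0 = 0, M_1 = -1/5, M_2 = 0.
On [0, 2], p(x) = 7 + 1/15·x + 0·x² - 1/60·x³.
With x = 4/3: p(4/3) = 571/81.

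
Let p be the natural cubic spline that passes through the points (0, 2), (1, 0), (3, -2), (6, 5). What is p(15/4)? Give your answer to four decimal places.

With σ_i denoting the second derivative at x_i, h_i = 1, 2, 3, and Δ_i = (y_(i+1) − y_i)/h_i = -2, -1, 7/3:
  1·σ_0 + 6·σ_1 + 2·σ_2 = 6(Δ_1 - Δ_0) = 6
  2·σ_1 + 10·σ_2 + 3·σ_3 = 6(Δ_2 - Δ_1) = 20
Natural end conditions: σ_0 = σ_3 = 0.
Hence σ_0 = 0, σ_1 = 5/14, σ_2 = 27/14, σ_3 = 0.
On [3, 6], p(t) = -2 + 17/42·(t - 3) + 27/28·(t - 3)² - 3/28·(t - 3)³.
With (t - 3) = 3/4: p(15/4) = -307/256.

-1.1992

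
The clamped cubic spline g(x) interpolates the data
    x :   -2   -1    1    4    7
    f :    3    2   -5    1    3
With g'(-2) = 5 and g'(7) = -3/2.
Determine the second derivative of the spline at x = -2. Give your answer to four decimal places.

Write M_i for g''(x_i). With h_i = 1, 2, 3, 3 and divided differences Δ_i = -1, -7/2, 2, 2/3, the continuity of g' gives the tridiagonal system
  1·M_0 + 6·M_1 + 2·M_2 = 6(Δ_1 - Δ_0) = -15
  2·M_1 + 10·M_2 + 3·M_3 = 6(Δ_2 - Δ_1) = 33
  3·M_2 + 12·M_3 + 3·M_4 = 6(Δ_3 - Δ_2) = -8
Clamped end conditions give two more equations: 2h_0·M_0 + h_0·M_1 = 6(Δ_0 - g'(-2)) = -36 and h_3·M_3 + 2h_3·M_4 = 6(g'(7) - Δ_3) = -13.
Solving: M_0 = -949/54, M_1 = -23/27, M_2 = 415/108, M_3 = -67/54, M_4 = -167/108.

-17.5741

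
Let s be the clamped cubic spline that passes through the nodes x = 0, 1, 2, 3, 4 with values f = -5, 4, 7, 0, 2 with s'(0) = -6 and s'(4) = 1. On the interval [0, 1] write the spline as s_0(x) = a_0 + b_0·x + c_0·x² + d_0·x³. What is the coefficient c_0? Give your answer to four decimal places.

Write m_i for s''(x_i). With h_i = 1, 1, 1, 1 and divided differences Δ_i = 9, 3, -7, 2, the continuity of s' gives the tridiagonal system
  1·m_0 + 4·m_1 + 1·m_2 = 6(Δ_1 - Δ_0) = -36
  1·m_1 + 4·m_2 + 1·m_3 = 6(Δ_2 - Δ_1) = -60
  1·m_2 + 4·m_3 + 1·m_4 = 6(Δ_3 - Δ_2) = 54
Clamped end conditions give two more equations: 2h_0·m_0 + h_0·m_1 = 6(Δ_0 - s'(0)) = 90 and h_3·m_3 + 2h_3·m_4 = 6(s'(4) - Δ_3) = -6.
Solving the tridiagonal system: m_0 = 761/14, m_1 = -131/7, m_2 = -31/2, m_3 = 145/7, m_4 = -187/14.
On [0, 1], with s_0(x) = a_0 + b_0·x + c_0·x² + d_0·x³: c_0 = m_0/2 = 761/28, d_0 = (m_1 - m_0)/(6h_0) = -341/28, b_0 = Δ_0 - h_0(2m_0 + m_1)/6 = -6.

27.1786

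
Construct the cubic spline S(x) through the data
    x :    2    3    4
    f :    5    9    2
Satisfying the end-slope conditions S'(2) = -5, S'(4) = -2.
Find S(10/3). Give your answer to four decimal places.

7.2593

Let σ_i = S''(x_i). Step sizes h_i = 1, 1; slopes of the chords Δ_i = (y_(i+1) - y_i)/h_i = 4, -7.
  1·σ_0 + 4·σ_1 + 1·σ_2 = 6(Δ_1 - Δ_0) = -66
Clamped end conditions give two more equations: 2h_0·σ_0 + h_0·σ_1 = 6(Δ_0 - S'(2)) = 54 and h_1·σ_1 + 2h_1·σ_2 = 6(S'(4) - Δ_1) = 30.
Hence σ_0 = 45, σ_1 = -36, σ_2 = 33.
On [3, 4], S(x) = 9 - 1/2·(x - 3) - 18·(x - 3)² + 23/2·(x - 3)³.
With (x - 3) = 1/3: S(10/3) = 196/27.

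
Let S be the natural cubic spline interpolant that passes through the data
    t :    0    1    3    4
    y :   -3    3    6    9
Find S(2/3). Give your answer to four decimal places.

1.3472

Put M_i = S'' at the i-th knot. Here h = (1, 2, 1) and Δ = (6, 3/2, 3), so the interior equations h_(i-1)·M_(i-1) + 2(h_(i-1)+h_i)·M_i + h_i·M_(i+1) = 6(Δ_i − Δ_(i-1)) read
  1·M_0 + 6·M_1 + 2·M_2 = 6(Δ_1 - Δ_0) = -27
  2·M_1 + 6·M_2 + 1·M_3 = 6(Δ_2 - Δ_1) = 9
Natural end conditions: M_0 = M_3 = 0.
Solving the tridiagonal system: M_0 = 0, M_1 = -45/8, M_2 = 27/8, M_3 = 0.
On [0, 1], S(t) = -3 + 111/16·t + 0·t² - 15/16·t³.
With t = 2/3: S(2/3) = 97/72.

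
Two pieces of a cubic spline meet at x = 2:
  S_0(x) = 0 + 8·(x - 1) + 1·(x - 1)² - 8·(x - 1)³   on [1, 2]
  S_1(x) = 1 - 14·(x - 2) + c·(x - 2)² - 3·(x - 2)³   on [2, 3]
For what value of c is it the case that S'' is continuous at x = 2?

-23

S_0''(x) = 2 - 48·(x - 1), so S_0''(2) = -46. On the right, S_1''(2) = 2c, so c = -23.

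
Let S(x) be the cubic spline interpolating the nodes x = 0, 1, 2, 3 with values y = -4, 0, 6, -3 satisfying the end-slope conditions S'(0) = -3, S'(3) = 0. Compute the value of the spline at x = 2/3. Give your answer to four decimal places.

Let M_i = S''(x_i). Step sizes h_i = 1, 1, 1; slopes of the chords Δ_i = (y_(i+1) - y_i)/h_i = 4, 6, -9.
  1·M_0 + 4·M_1 + 1·M_2 = 6(Δ_1 - Δ_0) = 12
  1·M_1 + 4·M_2 + 1·M_3 = 6(Δ_2 - Δ_1) = -90
Clamped end conditions give two more equations: 2h_0·M_0 + h_0·M_1 = 6(Δ_0 - S'(0)) = 42 and h_2·M_2 + 2h_2·M_3 = 6(S'(3) - Δ_2) = 54.
Solving: M_0 = 86/5, M_1 = 38/5, M_2 = -178/5, M_3 = 224/5.
On [0, 1], S(x) = -4 - 3·x + 43/5·x² - 8/5·x³.
With x = 2/3: S(2/3) = -358/135.

-2.6519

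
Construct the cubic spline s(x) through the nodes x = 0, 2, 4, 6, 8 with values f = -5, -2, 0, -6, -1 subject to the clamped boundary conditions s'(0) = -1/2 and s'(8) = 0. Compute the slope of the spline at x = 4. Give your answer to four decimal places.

-2.1786

Let σ_i = s''(x_i). Step sizes h_i = 2, 2, 2, 2; slopes of the chords Δ_i = (y_(i+1) - y_i)/h_i = 3/2, 1, -3, 5/2.
  2·σ_0 + 8·σ_1 + 2·σ_2 = 6(Δ_1 - Δ_0) = -3
  2·σ_1 + 8·σ_2 + 2·σ_3 = 6(Δ_2 - Δ_1) = -24
  2·σ_2 + 8·σ_3 + 2·σ_4 = 6(Δ_3 - Δ_2) = 33
Clamped end conditions give two more equations: 2h_0·σ_0 + h_0·σ_1 = 6(Δ_0 - s'(0)) = 12 and h_3·σ_3 + 2h_3·σ_4 = 6(s'(8) - Δ_3) = -15.
Forward elimination and back-substitution give σ_0 = 331/112, σ_1 = 5/56, σ_2 = -77/16, σ_3 = 401/56, σ_4 = -821/112.
On [4, 6], s'(x) = b_2 + 2c_2·(x - 4) + 3d_2·(x - 4)² with b_2 = Δ_2 - h_2(2σ_2 + σ_3)/6 = -61/28, c_2 = σ_2/2 = -77/32, d_2 = (σ_3 - σ_2)/(6h_2) = 447/448. So s'(4) = -61/28.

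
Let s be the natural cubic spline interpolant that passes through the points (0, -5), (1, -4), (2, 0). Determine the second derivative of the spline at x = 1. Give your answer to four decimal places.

4.5000

With σ_i denoting the second derivative at x_i, h_i = 1, 1, and Δ_i = (y_(i+1) − y_i)/h_i = 1, 4:
  1·σ_0 + 4·σ_1 + 1·σ_2 = 6(Δ_1 - Δ_0) = 18
Natural end conditions: σ_0 = σ_2 = 0.
Forward elimination and back-substitution give σ_0 = 0, σ_1 = 9/2, σ_2 = 0.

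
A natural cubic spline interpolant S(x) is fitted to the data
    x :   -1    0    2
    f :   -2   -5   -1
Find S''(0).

Put σ_i = S'' at the i-th knot. Here h = (1, 2) and Δ = (-3, 2), so the interior equations h_(i-1)·σ_(i-1) + 2(h_(i-1)+h_i)·σ_i + h_i·σ_(i+1) = 6(Δ_i − Δ_(i-1)) read
  1·σ_0 + 6·σ_1 + 2·σ_2 = 6(Δ_1 - Δ_0) = 30
Natural end conditions: σ_0 = σ_2 = 0.
Hence σ_0 = 0, σ_1 = 5, σ_2 = 0.

5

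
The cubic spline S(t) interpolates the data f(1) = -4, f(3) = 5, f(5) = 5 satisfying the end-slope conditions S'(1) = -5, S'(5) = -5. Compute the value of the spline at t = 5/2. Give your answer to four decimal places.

1.4727

Let m_i = S''(x_i). Step sizes h_i = 2, 2; slopes of the chords Δ_i = (y_(i+1) - y_i)/h_i = 9/2, 0.
  2·m_0 + 8·m_1 + 2·m_2 = 6(Δ_1 - Δ_0) = -27
Clamped end conditions give two more equations: 2h_0·m_0 + h_0·m_1 = 6(Δ_0 - S'(1)) = 57 and h_1·m_1 + 2h_1·m_2 = 6(S'(5) - Δ_1) = -30.
Forward elimination and back-substitution give m_0 = 141/8, m_1 = -27/4, m_2 = -33/8.
On [1, 3], S(t) = -4 - 5·(t - 1) + 141/16·(t - 1)² - 65/32·(t - 1)³.
With (t - 1) = 3/2: S(5/2) = 377/256.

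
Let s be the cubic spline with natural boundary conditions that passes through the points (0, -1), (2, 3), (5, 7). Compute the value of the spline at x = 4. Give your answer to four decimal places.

Let σ_i = s''(x_i). Step sizes h_i = 2, 3; slopes of the chords Δ_i = (y_(i+1) - y_i)/h_i = 2, 4/3.
  2·σ_0 + 10·σ_1 + 3·σ_2 = 6(Δ_1 - Δ_0) = -4
Natural end conditions: σ_0 = σ_2 = 0.
Hence σ_0 = 0, σ_1 = -2/5, σ_2 = 0.
On [2, 5], s(x) = 3 + 26/15·(x - 2) - 1/5·(x - 2)² + 1/45·(x - 2)³.
With (x - 2) = 2: s(4) = 263/45.

5.8444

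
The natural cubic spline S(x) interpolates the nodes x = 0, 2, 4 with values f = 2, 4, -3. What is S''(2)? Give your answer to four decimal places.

-3.3750

Write m_i for S''(x_i). With h_i = 2, 2 and divided differences Δ_i = 1, -7/2, the continuity of S' gives the tridiagonal system
  2·m_0 + 8·m_1 + 2·m_2 = 6(Δ_1 - Δ_0) = -27
Natural end conditions: m_0 = m_2 = 0.
Forward elimination and back-substitution give m_0 = 0, m_1 = -27/8, m_2 = 0.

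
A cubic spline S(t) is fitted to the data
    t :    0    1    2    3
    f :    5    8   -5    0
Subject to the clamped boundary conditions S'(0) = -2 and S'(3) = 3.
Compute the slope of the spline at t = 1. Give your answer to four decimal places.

With m_i denoting the second derivative at x_i, h_i = 1, 1, 1, and Δ_i = (y_(i+1) − y_i)/h_i = 3, -13, 5:
  1·m_0 + 4·m_1 + 1·m_2 = 6(Δ_1 - Δ_0) = -96
  1·m_1 + 4·m_2 + 1·m_3 = 6(Δ_2 - Δ_1) = 108
Clamped end conditions give two more equations: 2h_0·m_0 + h_0·m_1 = 6(Δ_0 - S'(0)) = 30 and h_2·m_2 + 2h_2·m_3 = 6(S'(3) - Δ_2) = -12.
Solving the tridiagonal system: m_0 = 112/3, m_1 = -134/3, m_2 = 136/3, m_3 = -86/3.
On [1, 2], S'(t) = b_1 + 2c_1·(t - 1) + 3d_1·(t - 1)² with b_1 = Δ_1 - h_1(2m_1 + m_2)/6 = -17/3, c_1 = m_1/2 = -67/3, d_1 = (m_2 - m_1)/(6h_1) = 15. So S'(1) = -17/3.

-5.6667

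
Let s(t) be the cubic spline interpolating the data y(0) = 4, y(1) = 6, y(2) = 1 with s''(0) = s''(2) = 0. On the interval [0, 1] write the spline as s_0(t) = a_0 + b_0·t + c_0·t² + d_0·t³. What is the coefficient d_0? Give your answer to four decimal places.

With M_i denoting the second derivative at x_i, h_i = 1, 1, and Δ_i = (y_(i+1) − y_i)/h_i = 2, -5:
  1·M_0 + 4·M_1 + 1·M_2 = 6(Δ_1 - Δ_0) = -42
Natural end conditions: M_0 = M_2 = 0.
Forward elimination and back-substitution give M_0 = 0, M_1 = -21/2, M_2 = 0.
On [0, 1], with s_0(t) = a_0 + b_0·t + c_0·t² + d_0·t³: c_0 = M_0/2 = 0, d_0 = (M_1 - M_0)/(6h_0) = -7/4, b_0 = Δ_0 - h_0(2M_0 + M_1)/6 = 15/4.

-1.7500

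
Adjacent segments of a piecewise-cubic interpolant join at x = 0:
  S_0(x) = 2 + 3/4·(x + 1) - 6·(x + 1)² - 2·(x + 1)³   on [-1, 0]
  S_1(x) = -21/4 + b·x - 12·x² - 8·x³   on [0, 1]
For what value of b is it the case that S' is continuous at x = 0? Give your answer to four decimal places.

-17.2500

S_0'(x) = 3/4 - 12·(x + 1) - 6·(x + 1)², so S_0'(0) = -69/4. On the right, S_1'(0) = b, so b = -69/4.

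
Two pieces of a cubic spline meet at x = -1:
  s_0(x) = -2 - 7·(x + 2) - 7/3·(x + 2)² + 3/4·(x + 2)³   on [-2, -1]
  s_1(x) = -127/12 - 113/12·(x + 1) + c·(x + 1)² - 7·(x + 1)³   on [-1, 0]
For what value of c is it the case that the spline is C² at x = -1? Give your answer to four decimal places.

-0.0833

s_0''(x) = -14/3 + 9/2·(x + 2), so s_0''(-1) = -1/6. On the right, s_1''(-1) = 2c, so c = -1/12.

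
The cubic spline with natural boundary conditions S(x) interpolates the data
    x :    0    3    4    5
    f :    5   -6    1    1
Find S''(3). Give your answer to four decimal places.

9.6129

With σ_i denoting the second derivative at x_i, h_i = 3, 1, 1, and Δ_i = (y_(i+1) − y_i)/h_i = -11/3, 7, 0:
  3·σ_0 + 8·σ_1 + 1·σ_2 = 6(Δ_1 - Δ_0) = 64
  1·σ_1 + 4·σ_2 + 1·σ_3 = 6(Δ_2 - Δ_1) = -42
Natural end conditions: σ_0 = σ_3 = 0.
Forward elimination and back-substitution give σ_0 = 0, σ_1 = 298/31, σ_2 = -400/31, σ_3 = 0.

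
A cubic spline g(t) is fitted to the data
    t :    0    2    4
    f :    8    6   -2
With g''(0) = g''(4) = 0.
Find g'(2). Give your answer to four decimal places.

Let m_i = g''(x_i). Step sizes h_i = 2, 2; slopes of the chords Δ_i = (y_(i+1) - y_i)/h_i = -1, -4.
  2·m_0 + 8·m_1 + 2·m_2 = 6(Δ_1 - Δ_0) = -18
Natural end conditions: m_0 = m_2 = 0.
Solving the tridiagonal system: m_0 = 0, m_1 = -9/4, m_2 = 0.
On [2, 4], g'(t) = b_1 + 2c_1·(t - 2) + 3d_1·(t - 2)² with b_1 = Δ_1 - h_1(2m_1 + m_2)/6 = -5/2, c_1 = m_1/2 = -9/8, d_1 = (m_2 - m_1)/(6h_1) = 3/16. So g'(2) = -5/2.

-2.5000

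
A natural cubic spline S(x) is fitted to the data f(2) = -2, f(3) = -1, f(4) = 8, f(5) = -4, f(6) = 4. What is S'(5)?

Put M_i = S'' at the i-th knot. Here h = (1, 1, 1, 1) and Δ = (1, 9, -12, 8), so the interior equations h_(i-1)·M_(i-1) + 2(h_(i-1)+h_i)·M_i + h_i·M_(i+1) = 6(Δ_i − Δ_(i-1)) read
  1·M_0 + 4·M_1 + 1·M_2 = 6(Δ_1 - Δ_0) = 48
  1·M_1 + 4·M_2 + 1·M_3 = 6(Δ_2 - Δ_1) = -126
  1·M_2 + 4·M_3 + 1·M_4 = 6(Δ_3 - Δ_2) = 120
Natural end conditions: M_0 = M_4 = 0.
Hence M_0 = 0, M_1 = 24, M_2 = -48, M_3 = 42, M_4 = 0.
On [5, 6], S'(x) = b_3 + 2c_3·(x - 5) + 3d_3·(x - 5)² with b_3 = Δ_3 - h_3(2M_3 + M_4)/6 = -6, c_3 = M_3/2 = 21, d_3 = (M_4 - M_3)/(6h_3) = -7. So S'(5) = -6.

-6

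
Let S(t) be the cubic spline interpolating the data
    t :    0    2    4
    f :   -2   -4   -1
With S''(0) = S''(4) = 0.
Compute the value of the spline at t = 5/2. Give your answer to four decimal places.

With M_i denoting the second derivative at x_i, h_i = 2, 2, and Δ_i = (y_(i+1) − y_i)/h_i = -1, 3/2:
  2·M_0 + 8·M_1 + 2·M_2 = 6(Δ_1 - Δ_0) = 15
Natural end conditions: M_0 = M_2 = 0.
Solving: M_0 = 0, M_1 = 15/8, M_2 = 0.
On [2, 4], S(t) = -4 + 1/4·(t - 2) + 15/16·(t - 2)² - 5/32·(t - 2)³.
With (t - 2) = 1/2: S(5/2) = -937/256.

-3.6602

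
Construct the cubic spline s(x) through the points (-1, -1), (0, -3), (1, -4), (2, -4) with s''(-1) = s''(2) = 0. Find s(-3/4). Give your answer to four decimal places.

Let M_i = s''(x_i). Step sizes h_i = 1, 1, 1; slopes of the chords Δ_i = (y_(i+1) - y_i)/h_i = -2, -1, 0.
  1·M_0 + 4·M_1 + 1·M_2 = 6(Δ_1 - Δ_0) = 6
  1·M_1 + 4·M_2 + 1·M_3 = 6(Δ_2 - Δ_1) = 6
Natural end conditions: M_0 = M_3 = 0.
Solving: M_0 = 0, M_1 = 6/5, M_2 = 6/5, M_3 = 0.
On [-1, 0], s(x) = -1 - 11/5·(x + 1) + 0·(x + 1)² + 1/5·(x + 1)³.
With (x + 1) = 1/4: s(-3/4) = -99/64.

-1.5469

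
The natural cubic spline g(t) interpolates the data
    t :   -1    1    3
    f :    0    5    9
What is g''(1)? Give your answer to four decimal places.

-0.3750

Write m_i for g''(x_i). With h_i = 2, 2 and divided differences Δ_i = 5/2, 2, the continuity of g' gives the tridiagonal system
  2·m_0 + 8·m_1 + 2·m_2 = 6(Δ_1 - Δ_0) = -3
Natural end conditions: m_0 = m_2 = 0.
Solving: m_0 = 0, m_1 = -3/8, m_2 = 0.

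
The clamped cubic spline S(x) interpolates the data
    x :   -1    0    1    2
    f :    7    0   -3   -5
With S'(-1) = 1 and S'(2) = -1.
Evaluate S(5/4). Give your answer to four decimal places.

-3.5000

Write σ_i for S''(x_i). With h_i = 1, 1, 1 and divided differences Δ_i = -7, -3, -2, the continuity of S' gives the tridiagonal system
  1·σ_0 + 4·σ_1 + 1·σ_2 = 6(Δ_1 - Δ_0) = 24
  1·σ_1 + 4·σ_2 + 1·σ_3 = 6(Δ_2 - Δ_1) = 6
Clamped end conditions give two more equations: 2h_0·σ_0 + h_0·σ_1 = 6(Δ_0 - S'(-1)) = -48 and h_2·σ_2 + 2h_2·σ_3 = 6(S'(2) - Δ_2) = 6.
Hence σ_0 = -94/3, σ_1 = 44/3, σ_2 = -10/3, σ_3 = 14/3.
On [1, 2], S(x) = -3 - 5/3·(x - 1) - 5/3·(x - 1)² + 4/3·(x - 1)³.
With (x - 1) = 1/4: S(5/4) = -7/2.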